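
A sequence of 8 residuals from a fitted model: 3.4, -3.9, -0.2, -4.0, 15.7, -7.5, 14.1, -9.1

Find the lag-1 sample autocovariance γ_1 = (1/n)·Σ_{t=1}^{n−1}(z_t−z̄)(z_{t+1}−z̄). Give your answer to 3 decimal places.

Mean z̄ = (3.4 − 3.9 − 0.2 − 4.0 + 15.7 − 7.5 + 14.1 − 9.1)/8 = 1.0625
Deviations: 2.3375, -4.9625, -1.2625, -5.0625, 14.6375, -8.5625, 13.0375, -10.1625
Σ_{t=1}^{7}(z_t−z̄)(z_{t+1}−z̄) = -442.5064
γ_1 = -442.5064 / 8 = -55.313

-55.313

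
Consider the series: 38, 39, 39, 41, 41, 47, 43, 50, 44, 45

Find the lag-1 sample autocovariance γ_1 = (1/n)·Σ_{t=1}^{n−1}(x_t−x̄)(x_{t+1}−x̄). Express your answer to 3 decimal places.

Mean x̄ = (38 + 39 + 39 + 41 + 41 + 47 + 43 + 50 + 44 + 45)/10 = 42.7000
Σ_{t=1}^{9}(x_t−x̄)(x_{t+1}−x̄) = 48.9100
γ_1 = 48.9100 / 10 = 4.891

4.891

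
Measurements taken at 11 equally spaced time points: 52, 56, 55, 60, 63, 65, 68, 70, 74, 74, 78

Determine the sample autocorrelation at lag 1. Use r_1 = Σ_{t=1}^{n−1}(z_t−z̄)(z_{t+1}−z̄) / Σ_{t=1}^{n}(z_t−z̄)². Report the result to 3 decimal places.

Mean z̄ = (52 + 56 + 55 + 60 + 63 + 65 + 68 + 70 + 74 + 74 + 78)/11 = 65.0000
Numerator Σ_{t=1}^{10}(z_t−z̄)(z_{t+1}−z̄) = 525.0000
Denominator Σ(z_t−z̄)² = 744.0000
r_1 = 525.0000 / 744.0000 = 0.706

0.706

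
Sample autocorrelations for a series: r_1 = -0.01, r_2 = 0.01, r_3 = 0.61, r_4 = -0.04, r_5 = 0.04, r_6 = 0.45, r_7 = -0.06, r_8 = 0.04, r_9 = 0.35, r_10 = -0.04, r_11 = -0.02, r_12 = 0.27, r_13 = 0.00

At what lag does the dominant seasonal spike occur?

3

The largest autocorrelation is r_3 = 0.61, with weaker echoes at lags 6 (0.45), 9 (0.35) and 12 (0.27); the remaining lags stay at or below 0.04.
The dominant spike at lag 3 indicates a seasonal period of 3.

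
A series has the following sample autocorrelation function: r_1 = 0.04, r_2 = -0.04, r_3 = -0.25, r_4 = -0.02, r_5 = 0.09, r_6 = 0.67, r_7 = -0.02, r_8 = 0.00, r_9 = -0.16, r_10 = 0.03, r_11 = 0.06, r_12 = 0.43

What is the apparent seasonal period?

The largest autocorrelation is r_6 = 0.67, with a weaker echo at lag 12 (0.43); the remaining lags stay at or below 0.09.
The dominant spike at lag 6 indicates a seasonal period of 6.

6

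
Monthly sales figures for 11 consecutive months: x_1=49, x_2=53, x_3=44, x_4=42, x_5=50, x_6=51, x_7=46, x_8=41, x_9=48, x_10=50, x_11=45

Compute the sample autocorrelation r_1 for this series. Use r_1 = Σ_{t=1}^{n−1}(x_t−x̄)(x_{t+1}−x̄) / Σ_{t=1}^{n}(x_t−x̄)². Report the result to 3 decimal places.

-0.009

Mean x̄ = (49 + 53 + 44 + 42 + 50 + 51 + 46 + 41 + 48 + 50 + 45)/11 = 47.1818
Numerator Σ_{t=1}^{10}(x_t−x̄)(x_{t+1}−x̄) = -1.3967
Denominator Σ(x_t−x̄)² = 149.6364
r_1 = -1.3967 / 149.6364 = -0.009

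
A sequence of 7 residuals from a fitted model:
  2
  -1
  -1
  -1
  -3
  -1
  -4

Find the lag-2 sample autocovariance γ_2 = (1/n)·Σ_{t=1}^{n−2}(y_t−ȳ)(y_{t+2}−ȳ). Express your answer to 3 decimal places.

0.752

Mean ȳ = (2 − 1 − 1 − 1 − 3 − 1 − 4)/7 = -1.2857
Deviations: 3.2857, 0.2857, 0.2857, 0.2857, -1.7143, 0.2857, -2.7143
Σ_{t=1}^{5}(y_t−ȳ)(y_{t+2}−ȳ) = 5.2653
γ_2 = 5.2653 / 7 = 0.752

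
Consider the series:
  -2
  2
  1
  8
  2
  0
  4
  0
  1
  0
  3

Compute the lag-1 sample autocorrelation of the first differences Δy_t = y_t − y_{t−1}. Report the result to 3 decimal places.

-0.493

First differences Δy: 4, -1, 7, -6, -2, 4, -4, 1, -1, 3
Mean of differences = 0.5000
Numerator Σ(Δy_t−Δȳ)(Δy_{t+1}−Δȳ) = -72.2500
Denominator Σ(Δy_t−Δȳ)² = 146.5000
r_1(Δy) = -72.2500 / 146.5000 = -0.493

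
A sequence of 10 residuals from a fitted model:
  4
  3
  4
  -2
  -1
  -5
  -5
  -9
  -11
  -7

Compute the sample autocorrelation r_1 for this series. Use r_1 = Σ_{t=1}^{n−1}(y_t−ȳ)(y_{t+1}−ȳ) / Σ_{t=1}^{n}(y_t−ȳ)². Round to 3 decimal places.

0.704

Mean ȳ = (4 + 3 + 4 − 2 − 1 − 5 − 5 − 9 − 11 − 7)/10 = -2.9000
Numerator Σ_{t=1}^{9}(y_t−ȳ)(y_{t+1}−ȳ) = 185.1900
Denominator Σ(y_t−ȳ)² = 262.9000
r_1 = 185.1900 / 262.9000 = 0.704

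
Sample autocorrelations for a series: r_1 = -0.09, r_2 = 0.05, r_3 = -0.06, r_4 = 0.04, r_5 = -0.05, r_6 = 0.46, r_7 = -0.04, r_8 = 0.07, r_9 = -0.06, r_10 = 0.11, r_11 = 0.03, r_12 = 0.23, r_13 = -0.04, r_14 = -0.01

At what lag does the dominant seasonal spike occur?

6

The largest autocorrelation is r_6 = 0.46, with a weaker echo at lag 12 (0.23); the remaining lags stay at or below 0.11.
The dominant spike at lag 6 indicates a seasonal period of 6.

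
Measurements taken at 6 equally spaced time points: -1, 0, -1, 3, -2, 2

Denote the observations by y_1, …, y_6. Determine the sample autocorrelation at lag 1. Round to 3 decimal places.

Mean ȳ = (-1 + 0 − 1 + 3 − 2 + 2)/6 = 0.1667
Deviations from mean: -1.1667, -0.1667, -1.1667, 2.8333, -2.1667, 1.8333
Numerator Σ_{t=1}^{5}(y_t−ȳ)(y_{t+1}−ȳ) = -13.0278
Denominator Σ(y_t−ȳ)² = 18.8333
r_1 = -13.0278 / 18.8333 = -0.692

-0.692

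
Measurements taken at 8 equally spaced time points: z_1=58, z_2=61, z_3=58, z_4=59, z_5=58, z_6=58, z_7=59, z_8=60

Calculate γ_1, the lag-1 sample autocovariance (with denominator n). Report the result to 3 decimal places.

Mean z̄ = (58 + 61 + 58 + 59 + 58 + 58 + 59 + 60)/8 = 58.8750
Deviations: -0.8750, 2.1250, -0.8750, 0.1250, -0.8750, -0.8750, 0.1250, 1.1250
Σ_{t=1}^{7}(z_t−z̄)(z_{t+1}−z̄) = -3.1406
γ_1 = -3.1406 / 8 = -0.393

-0.393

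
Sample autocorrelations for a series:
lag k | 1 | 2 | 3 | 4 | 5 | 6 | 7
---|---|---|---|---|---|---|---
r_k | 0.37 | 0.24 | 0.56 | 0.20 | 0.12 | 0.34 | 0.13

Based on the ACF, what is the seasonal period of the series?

3

The largest autocorrelation is r_3 = 0.56; the remaining lags stay at or below 0.37. The elevated value at lag 1 (0.37), dropping to 0.24 at lag 2, reflects decaying short-term dependence rather than seasonality.
The dominant spike at lag 3 indicates a seasonal period of 3.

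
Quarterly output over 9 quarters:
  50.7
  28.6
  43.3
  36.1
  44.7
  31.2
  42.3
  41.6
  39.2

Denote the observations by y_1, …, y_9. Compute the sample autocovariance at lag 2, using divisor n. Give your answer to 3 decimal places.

Mean ȳ = (50.7 + 28.6 + 43.3 + 36.1 + 44.7 + 31.2 + 42.3 + 41.6 + 39.2)/9 = 39.7444
Σ_{t=1}^{7}(y_t−ȳ)(y_{t+2}−ȳ) = 123.7460
γ_2 = 123.7460 / 9 = 13.750

13.750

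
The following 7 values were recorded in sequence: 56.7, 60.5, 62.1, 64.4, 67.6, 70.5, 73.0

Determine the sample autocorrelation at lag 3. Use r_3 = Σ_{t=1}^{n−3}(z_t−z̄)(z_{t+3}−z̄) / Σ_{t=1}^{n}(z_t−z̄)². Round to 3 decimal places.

Mean z̄ = (56.7 + 60.5 + 62.1 + 64.4 + 67.6 + 70.5 + 73.0)/7 = 64.9714
Σ(z_t−z̄)(z_{t+3}−z̄) = (4.7265) + (-11.7535) + (-15.8749) + (-4.5878) = -27.4896
Denominator Σ(z_t−z̄)² = 198.9143
r_3 = -27.4896 / 198.9143 = -0.138

-0.138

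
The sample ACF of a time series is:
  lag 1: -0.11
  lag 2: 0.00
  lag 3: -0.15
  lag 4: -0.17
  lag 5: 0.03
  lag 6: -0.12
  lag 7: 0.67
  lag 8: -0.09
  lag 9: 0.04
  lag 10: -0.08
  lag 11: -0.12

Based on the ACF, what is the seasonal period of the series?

7

The largest autocorrelation is r_7 = 0.67; the remaining lags stay at or below 0.04.
The dominant spike at lag 7 indicates a seasonal period of 7.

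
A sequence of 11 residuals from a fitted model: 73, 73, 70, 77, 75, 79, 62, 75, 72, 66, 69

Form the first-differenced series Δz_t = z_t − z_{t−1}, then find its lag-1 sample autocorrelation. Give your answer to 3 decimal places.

First differences Δz: 0, -3, 7, -2, 4, -17, 13, -3, -6, 3
Mean of differences = -0.4000
Numerator Σ(Δz_t−Δz̄)(Δz_{t+1}−Δz̄) = -373.9600
Denominator Σ(Δz_t−Δz̄)² = 588.4000
r_1(Δz) = -373.9600 / 588.4000 = -0.636

-0.636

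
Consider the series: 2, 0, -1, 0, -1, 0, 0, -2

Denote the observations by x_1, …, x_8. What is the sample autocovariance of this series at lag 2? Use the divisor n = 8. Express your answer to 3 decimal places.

Mean x̄ = (2 + 0 − 1 + 0 − 1 + 0 + 0 − 2)/8 = -0.2500
Deviations: 2.2500, 0.2500, -0.7500, 0.2500, -0.7500, 0.2500, 0.2500, -1.7500
Σ_{t=1}^{6}(x_t−x̄)(x_{t+2}−x̄) = -1.6250
γ_2 = -1.6250 / 8 = -0.203

-0.203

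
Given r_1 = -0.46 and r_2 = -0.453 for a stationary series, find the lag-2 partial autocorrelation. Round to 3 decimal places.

-0.843

φ_{22} = (r_2 − r_1²) / (1 − r_1²)
r_1² = (-0.46)² = 0.2116
Numerator = -0.453 − 0.2116 = -0.6646; denominator = 1 − 0.2116 = 0.7884
φ_{22} = -0.6646 / 0.7884 = -0.843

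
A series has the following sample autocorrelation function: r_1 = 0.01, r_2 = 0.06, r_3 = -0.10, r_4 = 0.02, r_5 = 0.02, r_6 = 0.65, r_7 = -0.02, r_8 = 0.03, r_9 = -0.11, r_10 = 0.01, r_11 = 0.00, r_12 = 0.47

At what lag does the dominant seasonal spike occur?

6

The largest autocorrelation is r_6 = 0.65, with a weaker echo at lag 12 (0.47); the remaining lags stay at or below 0.06.
The dominant spike at lag 6 indicates a seasonal period of 6.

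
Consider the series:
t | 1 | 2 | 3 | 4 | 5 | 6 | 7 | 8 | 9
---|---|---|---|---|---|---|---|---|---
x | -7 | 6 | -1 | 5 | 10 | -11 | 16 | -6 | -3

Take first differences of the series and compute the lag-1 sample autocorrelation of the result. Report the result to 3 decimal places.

First differences Δx: 13, -7, 6, 5, -21, 27, -22, 3
Mean of differences = 0.5000
Numerator Σ(Δx_t−Δx̄)(Δx_{t+1}−Δx̄) = -1429.2500
Denominator Σ(Δx_t−Δx̄)² = 1940.0000
r_1(Δx) = -1429.2500 / 1940.0000 = -0.737

-0.737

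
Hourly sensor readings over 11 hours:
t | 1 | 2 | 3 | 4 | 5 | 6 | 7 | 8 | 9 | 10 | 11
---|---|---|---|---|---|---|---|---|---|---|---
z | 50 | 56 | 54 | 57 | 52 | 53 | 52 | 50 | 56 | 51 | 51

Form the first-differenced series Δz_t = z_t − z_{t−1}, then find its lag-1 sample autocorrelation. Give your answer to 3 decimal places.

First differences Δz: 6, -2, 3, -5, 1, -1, -2, 6, -5, 0
Mean of differences = 0.1000
Numerator Σ(Δz_t−Δz̄)(Δz_{t+1}−Δz̄) = -78.5100
Denominator Σ(Δz_t−Δz̄)² = 140.9000
r_1(Δz) = -78.5100 / 140.9000 = -0.557

-0.557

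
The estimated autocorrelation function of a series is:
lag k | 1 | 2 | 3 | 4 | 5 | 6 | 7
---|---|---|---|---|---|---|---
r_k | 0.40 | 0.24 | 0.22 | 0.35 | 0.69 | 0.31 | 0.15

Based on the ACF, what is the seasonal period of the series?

5

The largest autocorrelation is r_5 = 0.69; the remaining lags stay at or below 0.40. The elevated value at lag 1 (0.40), dropping to 0.24 at lag 2, reflects decaying short-term dependence rather than seasonality.
The dominant spike at lag 5 indicates a seasonal period of 5.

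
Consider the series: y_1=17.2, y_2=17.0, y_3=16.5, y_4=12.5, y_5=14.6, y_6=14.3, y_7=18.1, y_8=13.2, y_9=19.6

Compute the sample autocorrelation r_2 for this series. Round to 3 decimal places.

0.251

Mean ȳ = (17.2 + 17.0 + 16.5 + 12.5 + 14.6 + 14.3 + 18.1 + 13.2 + 19.6)/9 = 15.8889
Numerator Σ_{t=1}^{7}(y_t−ȳ)(y_{t+2}−ȳ) = 11.2609
Denominator Σ(y_t−ȳ)² = 44.8889
r_2 = 11.2609 / 44.8889 = 0.251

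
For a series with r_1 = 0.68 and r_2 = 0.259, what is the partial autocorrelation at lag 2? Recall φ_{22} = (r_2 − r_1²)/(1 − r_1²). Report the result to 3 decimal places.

φ_{22} = (r_2 − r_1²) / (1 − r_1²)
r_1² = (0.68)² = 0.4624
Numerator = 0.259 − 0.4624 = -0.2034; denominator = 1 − 0.4624 = 0.5376
φ_{22} = -0.2034 / 0.5376 = -0.378

-0.378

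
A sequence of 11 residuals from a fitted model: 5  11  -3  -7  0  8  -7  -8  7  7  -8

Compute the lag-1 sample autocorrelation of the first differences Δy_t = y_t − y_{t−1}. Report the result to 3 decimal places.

-0.124

First differences Δy: 6, -14, -4, 7, 8, -15, -1, 15, 0, -15
Mean of differences = -1.3000
Numerator Σ(Δy_t−Δȳ)(Δy_{t+1}−Δȳ) = -126.8900
Denominator Σ(Δy_t−Δȳ)² = 1020.1000
r_1(Δy) = -126.8900 / 1020.1000 = -0.124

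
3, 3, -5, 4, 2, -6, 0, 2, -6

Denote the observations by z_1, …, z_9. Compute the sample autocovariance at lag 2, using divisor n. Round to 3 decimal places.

-5.654

Mean z̄ = (3 + 3 − 5 + 4 + 2 − 6 + 0 + 2 − 6)/9 = -0.3333
Σ_{t=1}^{7}(z_t−z̄)(z_{t+2}−z̄) = -50.8889
γ_2 = -50.8889 / 9 = -5.654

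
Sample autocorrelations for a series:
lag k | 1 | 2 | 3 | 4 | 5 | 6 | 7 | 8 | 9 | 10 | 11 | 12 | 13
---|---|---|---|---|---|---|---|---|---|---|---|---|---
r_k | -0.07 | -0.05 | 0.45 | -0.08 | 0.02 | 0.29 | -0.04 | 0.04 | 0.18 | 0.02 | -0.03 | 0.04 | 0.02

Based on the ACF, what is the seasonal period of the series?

The largest autocorrelation is r_3 = 0.45, with weaker echoes at lags 6 (0.29) and 9 (0.18); the remaining lags stay at or below 0.04.
The dominant spike at lag 3 indicates a seasonal period of 3.

3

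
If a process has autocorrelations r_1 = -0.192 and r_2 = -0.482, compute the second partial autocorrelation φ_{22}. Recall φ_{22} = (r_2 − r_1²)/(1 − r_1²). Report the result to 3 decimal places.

φ_{22} = (r_2 − r_1²) / (1 − r_1²)
r_1² = (-0.192)² = 0.036864
Numerator = -0.482 − 0.0369 = -0.5189; denominator = 1 − 0.0369 = 0.9631
φ_{22} = -0.5189 / 0.9631 = -0.539

-0.539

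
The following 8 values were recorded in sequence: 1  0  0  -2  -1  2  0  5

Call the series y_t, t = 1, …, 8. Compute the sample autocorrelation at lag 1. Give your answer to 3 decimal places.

0.007

Mean ȳ = (1 + 0 + 0 − 2 − 1 + 2 + 0 + 5)/8 = 0.6250
Deviations from mean: 0.3750, -0.6250, -0.6250, -2.6250, -1.6250, 1.3750, -0.6250, 4.3750
Σ(y_t−ȳ)(y_{t+1}−ȳ) = (-0.2344) + (0.3906) + (1.6406) + (4.2656) + (-2.2344) + (-0.8594) + (-2.7344) = 0.2344
Denominator Σ(y_t−ȳ)² = 31.8750
r_1 = 0.2344 / 31.8750 = 0.007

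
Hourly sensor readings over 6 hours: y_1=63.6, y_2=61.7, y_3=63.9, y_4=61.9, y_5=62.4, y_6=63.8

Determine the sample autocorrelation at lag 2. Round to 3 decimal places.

0.100

Mean ȳ = (63.6 + 61.7 + 63.9 + 61.9 + 62.4 + 63.8)/6 = 62.8833
Deviations from mean: 0.7167, -1.1833, 1.0167, -0.9833, -0.4833, 0.9167
Σ(y_t−ȳ)(y_{t+2}−ȳ) = (0.7286) + (1.1636) + (-0.4914) + (-0.9014) = 0.4994
Denominator Σ(y_t−ȳ)² = 4.9883
r_2 = 0.4994 / 4.9883 = 0.100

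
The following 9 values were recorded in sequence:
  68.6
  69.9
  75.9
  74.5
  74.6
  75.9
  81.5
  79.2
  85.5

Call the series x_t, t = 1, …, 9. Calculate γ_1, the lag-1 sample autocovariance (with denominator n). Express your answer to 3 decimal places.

Mean x̄ = (68.6 + 69.9 + 75.9 + 74.5 + 74.6 + 75.9 + 81.5 + 79.2 + 85.5)/9 = 76.1778
Σ_{t=1}^{8}(x_t−x̄)(x_{t+1}−x̄) = 95.6473
γ_1 = 95.6473 / 9 = 10.627

10.627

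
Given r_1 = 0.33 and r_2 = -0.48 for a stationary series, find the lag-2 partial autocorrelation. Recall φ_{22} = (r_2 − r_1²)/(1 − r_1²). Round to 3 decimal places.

φ_{22} = (r_2 − r_1²) / (1 − r_1²)
r_1² = (0.33)² = 0.1089
Numerator = -0.48 − 0.1089 = -0.5889; denominator = 1 − 0.1089 = 0.8911
φ_{22} = -0.5889 / 0.8911 = -0.661

-0.661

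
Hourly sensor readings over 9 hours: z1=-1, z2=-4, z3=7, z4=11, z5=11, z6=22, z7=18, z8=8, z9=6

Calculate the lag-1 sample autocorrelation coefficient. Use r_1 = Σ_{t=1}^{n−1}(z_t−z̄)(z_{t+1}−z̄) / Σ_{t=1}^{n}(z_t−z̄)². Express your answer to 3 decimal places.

Mean z̄ = (-1 − 4 + 7 + 11 + 11 + 22 + 18 + 8 + 6)/9 = 8.6667
Numerator Σ_{t=1}^{8}(z_t−z̄)(z_{t+1}−z̄) = 296.2222
Denominator Σ(z_t−z̄)² = 540.0000
r_1 = 296.2222 / 540.0000 = 0.549

0.549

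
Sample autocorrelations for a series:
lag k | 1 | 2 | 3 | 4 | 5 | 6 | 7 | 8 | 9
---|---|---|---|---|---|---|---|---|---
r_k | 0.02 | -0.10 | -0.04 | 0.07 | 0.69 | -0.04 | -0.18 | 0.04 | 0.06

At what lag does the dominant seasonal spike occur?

The largest autocorrelation is r_5 = 0.69; the remaining lags stay at or below 0.07.
The dominant spike at lag 5 indicates a seasonal period of 5.

5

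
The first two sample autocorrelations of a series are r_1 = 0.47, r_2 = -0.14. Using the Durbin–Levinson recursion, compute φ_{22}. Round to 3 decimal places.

φ_{22} = (r_2 − r_1²) / (1 − r_1²)
r_1² = (0.47)² = 0.2209
Numerator = -0.14 − 0.2209 = -0.3609; denominator = 1 − 0.2209 = 0.7791
φ_{22} = -0.3609 / 0.7791 = -0.463

-0.463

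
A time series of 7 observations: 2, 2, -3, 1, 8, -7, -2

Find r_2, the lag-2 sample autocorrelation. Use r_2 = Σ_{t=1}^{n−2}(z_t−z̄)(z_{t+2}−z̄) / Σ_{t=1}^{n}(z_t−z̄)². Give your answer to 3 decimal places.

Mean z̄ = (2 + 2 − 3 + 1 + 8 − 7 − 2)/7 = 0.1429
Σ(z_t−z̄)(z_{t+2}−z̄) = (-5.8367) + (1.5918) + (-24.6939) + (-6.1224) + (-16.8367) = -51.8980
Denominator Σ(z_t−z̄)² = 134.8571
r_2 = -51.8980 / 134.8571 = -0.385

-0.385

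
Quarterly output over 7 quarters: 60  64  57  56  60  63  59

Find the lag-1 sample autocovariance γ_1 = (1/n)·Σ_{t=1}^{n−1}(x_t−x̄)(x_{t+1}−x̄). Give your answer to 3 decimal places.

-0.431

Mean x̄ = (60 + 64 + 57 + 56 + 60 + 63 + 59)/7 = 59.8571
Deviations: 0.1429, 4.1429, -2.8571, -3.8571, 0.1429, 3.1429, -0.8571
Σ_{t=1}^{6}(x_t−x̄)(x_{t+1}−x̄) = -3.0204
γ_1 = -3.0204 / 7 = -0.431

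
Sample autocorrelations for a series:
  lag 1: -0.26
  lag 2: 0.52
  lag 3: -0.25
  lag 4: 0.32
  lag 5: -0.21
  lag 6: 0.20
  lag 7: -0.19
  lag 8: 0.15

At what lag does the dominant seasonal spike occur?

The largest autocorrelation is r_2 = 0.52, with weaker echoes at lags 4 (0.32), 6 (0.20) and 8 (0.15); the remaining lags stay at or below -0.19.
The dominant spike at lag 2 indicates a seasonal period of 2.

2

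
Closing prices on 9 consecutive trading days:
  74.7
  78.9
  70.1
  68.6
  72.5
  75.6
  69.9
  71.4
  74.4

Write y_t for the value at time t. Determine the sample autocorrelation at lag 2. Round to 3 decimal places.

Mean ȳ = (74.7 + 78.9 + 70.1 + 68.6 + 72.5 + 75.6 + 69.9 + 71.4 + 74.4)/9 = 72.9000
Σ(y_t−ȳ)(y_{t+2}−ȳ) = (-5.0400) + (-25.8000) + (1.1200) + (-11.6100) + (1.2000) + (-4.0500) + (-4.5000) = -48.6800
Denominator Σ(y_t−ȳ)² = 86.5200
r_2 = -48.6800 / 86.5200 = -0.563

-0.563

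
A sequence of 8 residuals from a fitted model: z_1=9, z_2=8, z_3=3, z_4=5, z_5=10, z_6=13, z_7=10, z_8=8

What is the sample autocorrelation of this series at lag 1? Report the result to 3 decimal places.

Mean z̄ = (9 + 8 + 3 + 5 + 10 + 13 + 10 + 8)/8 = 8.2500
Deviations from mean: 0.7500, -0.2500, -5.2500, -3.2500, 1.7500, 4.7500, 1.7500, -0.2500
Numerator Σ_{t=1}^{7}(z_t−z̄)(z_{t+1}−z̄) = 28.6875
Denominator Σ(z_t−z̄)² = 67.5000
r_1 = 28.6875 / 67.5000 = 0.425

0.425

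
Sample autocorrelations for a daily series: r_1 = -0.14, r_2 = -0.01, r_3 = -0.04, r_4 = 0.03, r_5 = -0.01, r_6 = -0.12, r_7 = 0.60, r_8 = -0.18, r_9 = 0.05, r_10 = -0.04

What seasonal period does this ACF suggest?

7

The largest autocorrelation is r_7 = 0.60; the remaining lags stay at or below 0.05.
The dominant spike at lag 7 indicates a seasonal period of 7.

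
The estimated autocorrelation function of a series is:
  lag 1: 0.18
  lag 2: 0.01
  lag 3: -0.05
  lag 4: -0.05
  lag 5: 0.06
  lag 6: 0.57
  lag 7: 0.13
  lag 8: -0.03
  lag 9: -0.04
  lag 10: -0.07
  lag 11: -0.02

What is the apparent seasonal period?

The largest autocorrelation is r_6 = 0.57; the remaining lags stay at or below 0.18.
The dominant spike at lag 6 indicates a seasonal period of 6.

6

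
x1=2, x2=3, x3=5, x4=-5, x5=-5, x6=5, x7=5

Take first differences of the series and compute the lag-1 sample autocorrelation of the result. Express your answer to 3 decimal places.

First differences Δx: 1, 2, -10, 0, 10, 0
Mean of differences = 0.5000
Numerator Σ(Δx_t−Δx̄)(Δx_{t+1}−Δx̄) = -19.2500
Denominator Σ(Δx_t−Δx̄)² = 203.5000
r_1(Δx) = -19.2500 / 203.5000 = -0.095

-0.095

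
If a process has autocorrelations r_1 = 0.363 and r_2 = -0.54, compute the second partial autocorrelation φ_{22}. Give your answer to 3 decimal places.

φ_{22} = (r_2 − r_1²) / (1 − r_1²)
r_1² = (0.363)² = 0.131769
Numerator = -0.54 − 0.1318 = -0.6718; denominator = 1 − 0.1318 = 0.8682
φ_{22} = -0.6718 / 0.8682 = -0.774

-0.774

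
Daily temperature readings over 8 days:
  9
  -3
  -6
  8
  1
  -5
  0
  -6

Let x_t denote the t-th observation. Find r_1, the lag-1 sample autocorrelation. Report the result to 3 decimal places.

Mean x̄ = (9 − 3 − 6 + 8 + 1 − 5 + 0 − 6)/8 = -0.2500
Deviations from mean: 9.2500, -2.7500, -5.7500, 8.2500, 1.2500, -4.7500, 0.2500, -5.7500
Numerator Σ_{t=1}^{7}(x_t−x̄)(x_{t+1}−x̄) = -55.3125
Denominator Σ(x_t−x̄)² = 251.5000
r_1 = -55.3125 / 251.5000 = -0.220

-0.220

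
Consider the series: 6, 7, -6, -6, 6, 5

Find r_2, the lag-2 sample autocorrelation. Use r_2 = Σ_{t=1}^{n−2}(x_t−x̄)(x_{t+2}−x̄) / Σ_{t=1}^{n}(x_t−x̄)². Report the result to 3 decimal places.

Mean x̄ = (6 + 7 − 6 − 6 + 6 + 5)/6 = 2.0000
Deviations from mean: 4.0000, 5.0000, -8.0000, -8.0000, 4.0000, 3.0000
Numerator Σ_{t=1}^{4}(x_t−x̄)(x_{t+2}−x̄) = -128.0000
Denominator Σ(x_t−x̄)² = 194.0000
r_2 = -128.0000 / 194.0000 = -0.660

-0.660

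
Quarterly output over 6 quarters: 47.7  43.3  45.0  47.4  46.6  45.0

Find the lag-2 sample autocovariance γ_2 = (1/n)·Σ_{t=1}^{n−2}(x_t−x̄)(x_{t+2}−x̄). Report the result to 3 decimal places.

Mean x̄ = (47.7 + 43.3 + 45.0 + 47.4 + 46.6 + 45.0)/6 = 45.8333
Σ_{t=1}^{4}(x_t−x̄)(x_{t+2}−x̄) = -7.4689
γ_2 = -7.4689 / 6 = -1.245

-1.245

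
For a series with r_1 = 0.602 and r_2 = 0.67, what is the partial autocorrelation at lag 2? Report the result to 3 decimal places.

0.482

φ_{22} = (r_2 − r_1²) / (1 − r_1²)
r_1² = (0.602)² = 0.362404
Numerator = 0.67 − 0.3624 = 0.3076; denominator = 1 − 0.3624 = 0.6376
φ_{22} = 0.3076 / 0.6376 = 0.482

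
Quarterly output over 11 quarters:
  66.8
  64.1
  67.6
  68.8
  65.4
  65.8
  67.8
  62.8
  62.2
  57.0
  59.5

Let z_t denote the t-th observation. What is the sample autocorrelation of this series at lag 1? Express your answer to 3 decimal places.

0.541

Mean z̄ = (66.8 + 64.1 + 67.6 + 68.8 + 65.4 + 65.8 + 67.8 + 62.8 + 62.2 + 57.0 + 59.5)/11 = 64.3455
Numerator Σ_{t=1}^{10}(z_t−z̄)(z_{t+1}−z̄) = 73.6807
Denominator Σ(z_t−z̄)² = 136.1073
r_1 = 73.6807 / 136.1073 = 0.541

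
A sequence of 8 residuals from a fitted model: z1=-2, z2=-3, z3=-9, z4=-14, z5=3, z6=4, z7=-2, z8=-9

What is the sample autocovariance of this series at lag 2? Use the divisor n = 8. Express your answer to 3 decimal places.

Mean z̄ = (-2 − 3 − 9 − 14 + 3 + 4 − 2 − 9)/8 = -4.0000
Σ_{t=1}^{6}(z_t−z̄)(z_{t+2}−z̄) = -161.0000
γ_2 = -161.0000 / 8 = -20.125

-20.125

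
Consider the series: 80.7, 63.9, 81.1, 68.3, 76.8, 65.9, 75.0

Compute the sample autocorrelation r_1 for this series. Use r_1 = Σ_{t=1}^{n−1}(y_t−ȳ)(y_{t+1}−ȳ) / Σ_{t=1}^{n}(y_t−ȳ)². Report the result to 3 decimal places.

Mean ȳ = (80.7 + 63.9 + 81.1 + 68.3 + 76.8 + 65.9 + 75.0)/7 = 73.1000
Numerator Σ_{t=1}^{6}(y_t−ȳ)(y_{t+1}−ȳ) = -240.0000
Denominator Σ(y_t−ȳ)² = 298.5800
r_1 = -240.0000 / 298.5800 = -0.804

-0.804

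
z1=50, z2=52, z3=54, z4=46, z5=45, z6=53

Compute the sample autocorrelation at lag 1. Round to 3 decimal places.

Mean z̄ = (50 + 52 + 54 + 46 + 45 + 53)/6 = 50.0000
Deviations from mean: 0.0000, 2.0000, 4.0000, -4.0000, -5.0000, 3.0000
Numerator Σ_{t=1}^{5}(z_t−z̄)(z_{t+1}−z̄) = -3.0000
Denominator Σ(z_t−z̄)² = 70.0000
r_1 = -3.0000 / 70.0000 = -0.043

-0.043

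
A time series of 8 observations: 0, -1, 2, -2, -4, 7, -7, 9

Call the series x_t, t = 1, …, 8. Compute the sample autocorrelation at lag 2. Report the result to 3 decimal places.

0.342

Mean x̄ = (0 − 1 + 2 − 2 − 4 + 7 − 7 + 9)/8 = 0.5000
Deviations from mean: -0.5000, -1.5000, 1.5000, -2.5000, -4.5000, 6.5000, -7.5000, 8.5000
Σ(x_t−x̄)(x_{t+2}−x̄) = (-0.7500) + (3.7500) + (-6.7500) + (-16.2500) + (33.7500) + (55.2500) = 69.0000
Denominator Σ(x_t−x̄)² = 202.0000
r_2 = 69.0000 / 202.0000 = 0.342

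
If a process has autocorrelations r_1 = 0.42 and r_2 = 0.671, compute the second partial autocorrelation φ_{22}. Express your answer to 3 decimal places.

φ_{22} = (r_2 − r_1²) / (1 − r_1²)
r_1² = (0.42)² = 0.1764
Numerator = 0.671 − 0.1764 = 0.4946; denominator = 1 − 0.1764 = 0.8236
φ_{22} = 0.4946 / 0.8236 = 0.601

0.601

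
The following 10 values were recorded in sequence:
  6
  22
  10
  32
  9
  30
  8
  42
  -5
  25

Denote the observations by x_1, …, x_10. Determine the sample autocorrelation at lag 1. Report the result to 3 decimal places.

Mean x̄ = (6 + 22 + 10 + 32 + 9 + 30 + 8 + 42 − 5 + 25)/10 = 17.9000
Numerator Σ_{t=1}^{9}(x_t−x̄)(x_{t+1}−x̄) = -1498.6100
Denominator Σ(x_t−x̄)² = 1898.9000
r_1 = -1498.6100 / 1898.9000 = -0.789

-0.789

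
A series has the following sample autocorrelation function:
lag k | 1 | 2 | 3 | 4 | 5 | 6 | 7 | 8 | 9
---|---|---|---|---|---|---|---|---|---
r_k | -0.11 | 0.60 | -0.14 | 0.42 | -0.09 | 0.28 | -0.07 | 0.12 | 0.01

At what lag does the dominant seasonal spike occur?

The largest autocorrelation is r_2 = 0.60, with weaker echoes at lags 4 (0.42) and 6 (0.28); the remaining lags stay at or below 0.12.
The dominant spike at lag 2 indicates a seasonal period of 2.

2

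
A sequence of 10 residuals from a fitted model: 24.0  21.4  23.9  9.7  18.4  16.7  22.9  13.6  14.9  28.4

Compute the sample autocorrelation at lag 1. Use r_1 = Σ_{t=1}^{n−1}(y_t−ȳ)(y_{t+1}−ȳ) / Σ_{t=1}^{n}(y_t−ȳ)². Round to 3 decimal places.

-0.194

Mean ȳ = (24.0 + 21.4 + 23.9 + 9.7 + 18.4 + 16.7 + 22.9 + 13.6 + 14.9 + 28.4)/10 = 19.3900
Numerator Σ_{t=1}^{9}(y_t−ȳ)(y_{t+1}−ȳ) = -57.3371
Denominator Σ(y_t−ȳ)² = 294.9290
r_1 = -57.3371 / 294.9290 = -0.194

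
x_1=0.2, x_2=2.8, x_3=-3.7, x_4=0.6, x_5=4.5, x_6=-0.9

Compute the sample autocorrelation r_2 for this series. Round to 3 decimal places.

Mean x̄ = (0.2 + 2.8 − 3.7 + 0.6 + 4.5 − 0.9)/6 = 0.5833
Σ(x_t−x̄)(x_{t+2}−x̄) = (1.6419) + (0.0369) + (-16.7764) + (-0.0247) = -15.1222
Denominator Σ(x_t−x̄)² = 40.9483
r_2 = -15.1222 / 40.9483 = -0.369

-0.369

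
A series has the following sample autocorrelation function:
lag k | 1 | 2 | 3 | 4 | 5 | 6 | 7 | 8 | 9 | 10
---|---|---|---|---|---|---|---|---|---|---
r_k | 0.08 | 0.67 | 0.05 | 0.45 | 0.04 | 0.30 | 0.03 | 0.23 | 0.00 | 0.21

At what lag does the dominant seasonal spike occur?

2

The largest autocorrelation is r_2 = 0.67, with weaker echoes at lags 4 (0.45), 6 (0.30), 8 (0.23) and 10 (0.21); the remaining lags stay at or below 0.08.
The dominant spike at lag 2 indicates a seasonal period of 2.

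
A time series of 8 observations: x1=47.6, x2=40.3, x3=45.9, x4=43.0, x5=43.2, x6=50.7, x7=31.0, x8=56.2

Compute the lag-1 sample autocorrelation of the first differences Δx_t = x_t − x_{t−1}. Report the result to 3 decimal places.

First differences Δx: -7.3, 5.6, -2.9, 0.2, 7.5, -19.7, 25.2
Mean of differences = 1.2286
Numerator Σ(Δx_t−Δx̄)(Δx_{t+1}−Δx̄) = -690.4737
Denominator Σ(Δx_t−Δx̄)² = 1161.9143
r_1(Δx) = -690.4737 / 1161.9143 = -0.594

-0.594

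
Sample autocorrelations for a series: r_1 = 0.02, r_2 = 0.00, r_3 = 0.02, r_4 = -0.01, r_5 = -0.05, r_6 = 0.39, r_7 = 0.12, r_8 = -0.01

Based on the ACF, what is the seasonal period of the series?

6

The largest autocorrelation is r_6 = 0.39; the remaining lags stay at or below 0.12.
The dominant spike at lag 6 indicates a seasonal period of 6.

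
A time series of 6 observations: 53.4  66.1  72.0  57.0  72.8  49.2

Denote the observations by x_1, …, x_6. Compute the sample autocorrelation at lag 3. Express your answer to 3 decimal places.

Mean x̄ = (53.4 + 66.1 + 72.0 + 57.0 + 72.8 + 49.2)/6 = 61.7500
Deviations from mean: -8.3500, 4.3500, 10.2500, -4.7500, 11.0500, -12.5500
Σ(x_t−x̄)(x_{t+3}−x̄) = (39.6625) + (48.0675) + (-128.6375) = -40.9075
Denominator Σ(x_t−x̄)² = 495.8750
r_3 = -40.9075 / 495.8750 = -0.082

-0.082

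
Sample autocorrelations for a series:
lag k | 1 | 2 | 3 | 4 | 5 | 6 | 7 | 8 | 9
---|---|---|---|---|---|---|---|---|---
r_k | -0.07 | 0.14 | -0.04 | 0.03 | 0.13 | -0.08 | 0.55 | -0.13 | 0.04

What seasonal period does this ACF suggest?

7

The largest autocorrelation is r_7 = 0.55; the remaining lags stay at or below 0.14.
The dominant spike at lag 7 indicates a seasonal period of 7.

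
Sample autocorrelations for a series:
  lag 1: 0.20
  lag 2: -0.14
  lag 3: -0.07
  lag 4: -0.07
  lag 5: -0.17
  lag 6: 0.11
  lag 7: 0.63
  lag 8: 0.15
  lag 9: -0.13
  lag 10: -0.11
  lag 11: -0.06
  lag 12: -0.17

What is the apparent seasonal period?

The largest autocorrelation is r_7 = 0.63; the remaining lags stay at or below 0.20.
The dominant spike at lag 7 indicates a seasonal period of 7.

7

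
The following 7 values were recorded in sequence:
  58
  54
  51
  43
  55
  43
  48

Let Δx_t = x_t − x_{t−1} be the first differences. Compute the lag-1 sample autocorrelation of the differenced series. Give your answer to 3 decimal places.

First differences Δx: -4, -3, -8, 12, -12, 5
Mean of differences = -1.6667
Numerator Σ(Δx_t−Δx̄)(Δx_{t+1}−Δx̄) = -285.1111
Denominator Σ(Δx_t−Δx̄)² = 385.3333
r_1(Δx) = -285.1111 / 385.3333 = -0.740

-0.740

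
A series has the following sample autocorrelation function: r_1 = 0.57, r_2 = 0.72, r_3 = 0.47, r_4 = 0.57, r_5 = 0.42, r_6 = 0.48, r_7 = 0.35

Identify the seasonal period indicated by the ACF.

The largest autocorrelation is r_2 = 0.72; the remaining lags stay at or below 0.57.
The dominant spike at lag 2 indicates a seasonal period of 2.

2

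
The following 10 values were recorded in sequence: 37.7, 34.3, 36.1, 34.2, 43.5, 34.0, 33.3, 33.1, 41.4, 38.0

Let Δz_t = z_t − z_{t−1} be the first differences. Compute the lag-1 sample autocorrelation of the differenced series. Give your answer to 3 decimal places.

First differences Δz: -3.4, 1.8, -1.9, 9.3, -9.5, -0.7, -0.2, 8.3, -3.4
Mean of differences = 0.0333
Numerator Σ(Δz_t−Δz̄)(Δz_{t+1}−Δz̄) = -138.8878
Denominator Σ(Δz_t−Δz̄)² = 276.1200
r_1(Δz) = -138.8878 / 276.1200 = -0.503

-0.503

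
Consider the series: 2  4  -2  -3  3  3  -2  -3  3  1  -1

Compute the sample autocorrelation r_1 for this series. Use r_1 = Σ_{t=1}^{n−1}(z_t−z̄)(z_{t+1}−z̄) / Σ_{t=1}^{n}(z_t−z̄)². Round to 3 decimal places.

Mean z̄ = (2 + 4 − 2 − 3 + 3 + 3 − 2 − 3 + 3 + 1 − 1)/11 = 0.4545
Numerator Σ_{t=1}^{10}(z_t−z̄)(z_{t+1}−z̄) = -3.0248
Denominator Σ(z_t−z̄)² = 72.7273
r_1 = -3.0248 / 72.7273 = -0.042

-0.042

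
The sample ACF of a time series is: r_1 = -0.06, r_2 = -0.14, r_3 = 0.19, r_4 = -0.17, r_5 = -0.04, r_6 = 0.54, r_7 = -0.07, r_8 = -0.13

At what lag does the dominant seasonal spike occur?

The largest autocorrelation is r_6 = 0.54; the remaining lags stay at or below 0.19.
The dominant spike at lag 6 indicates a seasonal period of 6.

6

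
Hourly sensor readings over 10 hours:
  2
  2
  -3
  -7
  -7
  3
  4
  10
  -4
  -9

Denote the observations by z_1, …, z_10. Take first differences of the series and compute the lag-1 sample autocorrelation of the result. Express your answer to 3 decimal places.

First differences Δz: 0, -5, -4, 0, 10, 1, 6, -14, -5
Mean of differences = -1.2222
Numerator Σ(Δz_t−Δz̄)(Δz_{t+1}−Δz̄) = 13.1728
Denominator Σ(Δz_t−Δz̄)² = 385.5556
r_1(Δz) = 13.1728 / 385.5556 = 0.034

0.034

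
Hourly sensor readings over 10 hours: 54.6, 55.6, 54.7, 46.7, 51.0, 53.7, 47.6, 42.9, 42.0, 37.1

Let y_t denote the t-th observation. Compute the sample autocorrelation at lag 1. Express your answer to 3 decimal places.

Mean ȳ = (54.6 + 55.6 + 54.7 + 46.7 + 51.0 + 53.7 + 47.6 + 42.9 + 42.0 + 37.1)/10 = 48.5900
Numerator Σ_{t=1}^{9}(y_t−ȳ)(y_{t+1}−ȳ) = 194.9639
Denominator Σ(y_t−ȳ)² = 366.8890
r_1 = 194.9639 / 366.8890 = 0.531

0.531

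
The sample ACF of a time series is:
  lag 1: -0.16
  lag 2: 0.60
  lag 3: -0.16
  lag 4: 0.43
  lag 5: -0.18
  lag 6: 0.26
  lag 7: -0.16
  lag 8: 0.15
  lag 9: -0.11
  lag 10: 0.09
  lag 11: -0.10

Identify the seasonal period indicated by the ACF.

2

The largest autocorrelation is r_2 = 0.60, with weaker echoes at lags 4 (0.43), 6 (0.26) and 8 (0.15); the remaining lags stay at or below 0.09.
The dominant spike at lag 2 indicates a seasonal period of 2.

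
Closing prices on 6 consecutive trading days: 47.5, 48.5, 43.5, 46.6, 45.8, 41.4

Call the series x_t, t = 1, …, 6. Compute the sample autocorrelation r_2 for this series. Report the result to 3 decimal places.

Mean x̄ = (47.5 + 48.5 + 43.5 + 46.6 + 45.8 + 41.4)/6 = 45.5500
Deviations from mean: 1.9500, 2.9500, -2.0500, 1.0500, 0.2500, -4.1500
Σ(x_t−x̄)(x_{t+2}−x̄) = (-3.9975) + (3.0975) + (-0.5125) + (-4.3575) = -5.7700
Denominator Σ(x_t−x̄)² = 35.0950
r_2 = -5.7700 / 35.0950 = -0.164

-0.164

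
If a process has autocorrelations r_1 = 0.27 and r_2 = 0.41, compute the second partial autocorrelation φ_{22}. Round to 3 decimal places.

φ_{22} = (r_2 − r_1²) / (1 − r_1²)
r_1² = (0.27)² = 0.0729
Numerator = 0.41 − 0.0729 = 0.3371; denominator = 1 − 0.0729 = 0.9271
φ_{22} = 0.3371 / 0.9271 = 0.364

0.364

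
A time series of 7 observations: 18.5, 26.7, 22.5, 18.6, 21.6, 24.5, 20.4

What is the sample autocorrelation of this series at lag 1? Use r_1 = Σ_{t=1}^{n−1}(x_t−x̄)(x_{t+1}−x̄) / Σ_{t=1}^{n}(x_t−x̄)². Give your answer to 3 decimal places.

Mean x̄ = (18.5 + 26.7 + 22.5 + 18.6 + 21.6 + 24.5 + 20.4)/7 = 21.8286
Numerator Σ_{t=1}^{6}(x_t−x̄)(x_{t+1}−x̄) = -18.8008
Denominator Σ(x_t−x̄)² = 54.9143
r_1 = -18.8008 / 54.9143 = -0.342

-0.342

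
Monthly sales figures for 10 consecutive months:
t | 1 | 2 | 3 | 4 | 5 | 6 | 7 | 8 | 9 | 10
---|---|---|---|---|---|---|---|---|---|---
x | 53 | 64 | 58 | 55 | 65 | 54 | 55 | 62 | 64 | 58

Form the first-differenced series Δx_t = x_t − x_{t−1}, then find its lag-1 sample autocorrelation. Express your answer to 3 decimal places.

-0.401

First differences Δx: 11, -6, -3, 10, -11, 1, 7, 2, -6
Mean of differences = 0.5556
Numerator Σ(Δx_t−Δx̄)(Δx_{t+1}−Δx̄) = -190.3086
Denominator Σ(Δx_t−Δx̄)² = 474.2222
r_1(Δx) = -190.3086 / 474.2222 = -0.401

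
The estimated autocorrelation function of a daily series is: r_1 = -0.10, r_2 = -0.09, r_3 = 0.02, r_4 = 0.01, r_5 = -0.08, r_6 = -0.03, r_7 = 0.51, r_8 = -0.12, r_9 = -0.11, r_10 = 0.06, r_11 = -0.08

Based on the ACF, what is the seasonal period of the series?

The largest autocorrelation is r_7 = 0.51; the remaining lags stay at or below 0.06.
The dominant spike at lag 7 indicates a seasonal period of 7.

7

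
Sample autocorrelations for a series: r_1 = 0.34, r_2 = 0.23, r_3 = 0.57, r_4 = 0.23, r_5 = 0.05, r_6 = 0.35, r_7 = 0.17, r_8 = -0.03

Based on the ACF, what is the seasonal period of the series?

3

The largest autocorrelation is r_3 = 0.57, with a weaker echo at lag 6 (0.35); the remaining lags stay at or below 0.34. The elevated value at lag 1 (0.34), dropping to 0.23 at lag 2, reflects decaying short-term dependence rather than seasonality.
The dominant spike at lag 3 indicates a seasonal period of 3.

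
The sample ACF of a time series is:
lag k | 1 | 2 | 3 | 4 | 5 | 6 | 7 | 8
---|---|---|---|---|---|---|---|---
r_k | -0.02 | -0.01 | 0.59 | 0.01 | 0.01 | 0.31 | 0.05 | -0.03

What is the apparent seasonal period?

3

The largest autocorrelation is r_3 = 0.59, with a weaker echo at lag 6 (0.31); the remaining lags stay at or below 0.05.
The dominant spike at lag 3 indicates a seasonal period of 3.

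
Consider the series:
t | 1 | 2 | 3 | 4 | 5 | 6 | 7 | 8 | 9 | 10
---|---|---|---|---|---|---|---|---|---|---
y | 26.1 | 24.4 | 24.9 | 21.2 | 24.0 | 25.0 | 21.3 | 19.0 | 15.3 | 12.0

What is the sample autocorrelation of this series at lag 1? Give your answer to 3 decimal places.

Mean ȳ = (26.1 + 24.4 + 24.9 + 21.2 + 24.0 + 25.0 + 21.3 + 19.0 + 15.3 + 12.0)/10 = 21.3200
Numerator Σ_{t=1}^{9}(y_t−ȳ)(y_{t+1}−ȳ) = 104.9056
Denominator Σ(y_t−ȳ)² = 194.3760
r_1 = 104.9056 / 194.3760 = 0.540

0.540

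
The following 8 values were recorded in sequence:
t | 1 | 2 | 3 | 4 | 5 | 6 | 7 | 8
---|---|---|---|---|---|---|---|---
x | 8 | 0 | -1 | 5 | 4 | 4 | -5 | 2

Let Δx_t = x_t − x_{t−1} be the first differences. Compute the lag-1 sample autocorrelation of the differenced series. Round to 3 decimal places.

-0.317

First differences Δx: -8, -1, 6, -1, 0, -9, 7
Mean of differences = -0.8571
Numerator Σ(Δx_t−Δx̄)(Δx_{t+1}−Δx̄) = -72.0204
Denominator Σ(Δx_t−Δx̄)² = 226.8571
r_1(Δx) = -72.0204 / 226.8571 = -0.317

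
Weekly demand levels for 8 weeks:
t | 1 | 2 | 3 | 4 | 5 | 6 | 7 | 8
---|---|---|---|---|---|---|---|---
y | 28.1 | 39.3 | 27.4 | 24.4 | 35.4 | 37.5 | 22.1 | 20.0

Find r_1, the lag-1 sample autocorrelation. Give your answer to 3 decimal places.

Mean ȳ = (28.1 + 39.3 + 27.4 + 24.4 + 35.4 + 37.5 + 22.1 + 20.0)/8 = 29.2750
Deviations from mean: -1.1750, 10.0250, -1.8750, -4.8750, 6.1250, 8.2250, -7.1750, -9.2750
Σ(y_t−ȳ)(y_{t+1}−ȳ) = (-11.7794) + (-18.7969) + (9.1406) + (-29.8594) + (50.3781) + (-59.0144) + (66.5481) = 6.6169
Denominator Σ(y_t−ȳ)² = 371.8350
r_1 = 6.6169 / 371.8350 = 0.018

0.018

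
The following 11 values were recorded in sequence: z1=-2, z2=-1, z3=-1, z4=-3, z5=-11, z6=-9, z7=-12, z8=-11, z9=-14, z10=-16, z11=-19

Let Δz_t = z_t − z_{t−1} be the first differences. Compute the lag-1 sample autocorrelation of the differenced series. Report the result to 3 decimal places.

First differences Δz: 1, 0, -2, -8, 2, -3, 1, -3, -2, -3
Mean of differences = -1.7000
Numerator Σ(Δz_t−Δz̄)(Δz_{t+1}−Δz̄) = -28.3900
Denominator Σ(Δz_t−Δz̄)² = 76.1000
r_1(Δz) = -28.3900 / 76.1000 = -0.373

-0.373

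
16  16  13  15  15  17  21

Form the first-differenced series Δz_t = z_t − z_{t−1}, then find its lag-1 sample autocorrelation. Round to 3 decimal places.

First differences Δz: 0, -3, 2, 0, 2, 4
Mean of differences = 0.8333
Numerator Σ(Δz_t−Δz̄)(Δz_{t+1}−Δz̄) = 0.4722
Denominator Σ(Δz_t−Δz̄)² = 28.8333
r_1(Δz) = 0.4722 / 28.8333 = 0.016

0.016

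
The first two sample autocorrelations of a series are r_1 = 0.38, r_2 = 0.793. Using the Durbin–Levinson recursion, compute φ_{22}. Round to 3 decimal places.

0.758

φ_{22} = (r_2 − r_1²) / (1 − r_1²)
r_1² = (0.38)² = 0.1444
Numerator = 0.793 − 0.1444 = 0.6486; denominator = 1 − 0.1444 = 0.8556
φ_{22} = 0.6486 / 0.8556 = 0.758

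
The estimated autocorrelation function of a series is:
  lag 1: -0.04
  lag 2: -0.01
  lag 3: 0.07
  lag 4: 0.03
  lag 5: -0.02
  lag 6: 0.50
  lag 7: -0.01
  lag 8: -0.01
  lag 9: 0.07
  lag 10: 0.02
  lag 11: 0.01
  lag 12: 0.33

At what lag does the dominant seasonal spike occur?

6

The largest autocorrelation is r_6 = 0.50, with a weaker echo at lag 12 (0.33); the remaining lags stay at or below 0.07.
The dominant spike at lag 6 indicates a seasonal period of 6.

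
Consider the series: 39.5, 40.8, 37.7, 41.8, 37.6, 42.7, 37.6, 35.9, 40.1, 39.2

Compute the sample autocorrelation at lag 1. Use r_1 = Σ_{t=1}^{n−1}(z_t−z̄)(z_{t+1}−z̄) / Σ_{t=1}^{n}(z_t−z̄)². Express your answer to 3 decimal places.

-0.466

Mean z̄ = (39.5 + 40.8 + 37.7 + 41.8 + 37.6 + 42.7 + 37.6 + 35.9 + 40.1 + 39.2)/10 = 39.2900
Numerator Σ_{t=1}^{9}(z_t−z̄)(z_{t+1}−z̄) = -18.9321
Denominator Σ(z_t−z̄)² = 40.6490
r_1 = -18.9321 / 40.6490 = -0.466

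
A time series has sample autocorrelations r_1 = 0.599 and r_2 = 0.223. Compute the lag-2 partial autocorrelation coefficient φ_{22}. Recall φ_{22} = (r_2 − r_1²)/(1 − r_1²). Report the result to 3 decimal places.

φ_{22} = (r_2 − r_1²) / (1 − r_1²)
r_1² = (0.599)² = 0.358801
Numerator = 0.223 − 0.3588 = -0.1358; denominator = 1 − 0.3588 = 0.6412
φ_{22} = -0.1358 / 0.6412 = -0.212

-0.212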